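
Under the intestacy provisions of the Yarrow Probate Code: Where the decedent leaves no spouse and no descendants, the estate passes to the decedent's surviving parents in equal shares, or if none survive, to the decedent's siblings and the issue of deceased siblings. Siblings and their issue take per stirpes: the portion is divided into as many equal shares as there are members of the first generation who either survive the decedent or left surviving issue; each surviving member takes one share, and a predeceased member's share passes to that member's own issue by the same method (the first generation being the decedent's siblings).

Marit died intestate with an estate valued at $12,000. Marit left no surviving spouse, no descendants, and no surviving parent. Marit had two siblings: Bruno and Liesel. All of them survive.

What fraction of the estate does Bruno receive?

Bruno receives 1/2 of the estate.

The entire $12,000 passes to the siblings and their issue.
That amount ($12,000) is divided into 2 shares of $6,000: Bruno and Liesel each take $6,000.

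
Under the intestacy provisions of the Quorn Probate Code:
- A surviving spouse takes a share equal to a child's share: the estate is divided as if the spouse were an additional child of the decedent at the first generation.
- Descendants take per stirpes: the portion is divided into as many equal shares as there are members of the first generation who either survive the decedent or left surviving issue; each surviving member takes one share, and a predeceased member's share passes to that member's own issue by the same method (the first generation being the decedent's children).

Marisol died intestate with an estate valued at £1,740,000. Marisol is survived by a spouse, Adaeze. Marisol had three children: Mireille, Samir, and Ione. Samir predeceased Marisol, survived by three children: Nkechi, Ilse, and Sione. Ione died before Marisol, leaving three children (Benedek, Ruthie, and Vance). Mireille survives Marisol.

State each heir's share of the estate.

Adaeze: £435,000; Mireille: £435,000; Nkechi: £145,000; Ilse: £145,000; Sione: £145,000; Benedek: £145,000; Ruthie: £145,000; Vance: £145,000

The spouse counts as an additional share at the children's level, so there are 4 primary shares of £435,000. Adaeze takes one such share (£435,000).
The children's combined portion (£1,305,000) is divided into 3 shares of £435,000: Mireille takes £435,000; Samir's £435,000 share passes to Samir's issue; Ione's £435,000 share passes to Ione's issue.
Samir's share (£435,000) is divided into 3 shares of £145,000: Nkechi, Ilse, and Sione each take £145,000.
Ione's share (£435,000) is divided into 3 shares of £145,000: Benedek, Ruthie, and Vance each take £145,000.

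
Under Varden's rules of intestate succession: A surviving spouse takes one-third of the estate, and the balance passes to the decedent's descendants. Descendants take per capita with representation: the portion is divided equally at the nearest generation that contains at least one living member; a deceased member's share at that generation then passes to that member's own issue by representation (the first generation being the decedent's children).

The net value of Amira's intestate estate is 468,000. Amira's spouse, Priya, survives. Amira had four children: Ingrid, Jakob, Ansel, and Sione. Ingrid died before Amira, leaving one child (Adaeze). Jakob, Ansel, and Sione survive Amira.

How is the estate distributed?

Priya takes one-third of 468,000 = 156,000. The remaining 312,000 passes to the descendants.
The descendants' portion (312,000) is divided into 4 shares of 78,000: Jakob, Ansel, and Sione each take 78,000; Ingrid's 78,000 share passes to Ingrid's issue.
Ingrid's share (78,000) passes entirely to Adaeze.

Priya: 156,000; Adaeze: 78,000; Jakob: 78,000; Ansel: 78,000; Sione: 78,000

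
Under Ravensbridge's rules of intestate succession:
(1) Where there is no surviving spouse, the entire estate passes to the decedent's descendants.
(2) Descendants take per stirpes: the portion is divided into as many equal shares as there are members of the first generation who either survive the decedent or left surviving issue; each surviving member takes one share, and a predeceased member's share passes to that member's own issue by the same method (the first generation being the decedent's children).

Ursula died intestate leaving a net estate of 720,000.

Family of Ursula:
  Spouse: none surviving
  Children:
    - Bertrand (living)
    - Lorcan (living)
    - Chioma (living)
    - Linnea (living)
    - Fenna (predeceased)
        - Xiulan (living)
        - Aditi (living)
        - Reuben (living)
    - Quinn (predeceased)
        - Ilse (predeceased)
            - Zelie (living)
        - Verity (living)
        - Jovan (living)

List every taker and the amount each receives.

The entire 720,000 passes to the descendants.
That amount (720,000) is divided into 6 shares of 120,000: Bertrand, Lorcan, Chioma, and Linnea each take 120,000; Fenna's 120,000 share passes to Fenna's issue; Quinn's 120,000 share passes to Quinn's issue.
Fenna's share (120,000) is divided into 3 shares of 40,000: Xiulan, Aditi, and Reuben each take 40,000.
Quinn's share (120,000) is divided into 3 shares of 40,000: Verity and Jovan each take 40,000; Ilse's 40,000 share passes to Ilse's issue.
Ilse's share (40,000) passes entirely to Zelie.

Bertrand: 120,000; Lorcan: 120,000; Chioma: 120,000; Linnea: 120,000; Xiulan: 40,000; Aditi: 40,000; Reuben: 40,000; Zelie: 40,000; Verity: 40,000; Jovan: 40,000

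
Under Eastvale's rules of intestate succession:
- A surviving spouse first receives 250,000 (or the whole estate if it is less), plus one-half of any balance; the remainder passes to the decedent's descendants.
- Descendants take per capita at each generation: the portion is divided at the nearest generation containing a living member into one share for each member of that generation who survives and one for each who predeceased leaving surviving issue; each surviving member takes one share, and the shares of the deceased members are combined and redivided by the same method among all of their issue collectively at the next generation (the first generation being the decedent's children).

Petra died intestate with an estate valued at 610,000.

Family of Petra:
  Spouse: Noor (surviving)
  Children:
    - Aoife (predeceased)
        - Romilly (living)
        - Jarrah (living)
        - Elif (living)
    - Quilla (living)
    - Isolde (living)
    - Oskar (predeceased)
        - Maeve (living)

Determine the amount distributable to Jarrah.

Jarrah receives 22,500.

Noor first takes 250,000, leaving a balance of 360,000. Noor then takes one-half of the balance (180,000), for a total of 430,000. The remaining 180,000 passes to the descendants.
The descendants' portion (180,000) is divided at the children's generation into 4 shares of 45,000. Quilla and Isolde each take 45,000. The 2 shares of the deceased (Aoife and Oskar) are combined into a pool of 90,000.
That pool (90,000) is divided at the grandchildren's generation equally among Romilly, Jarrah, Elif, and Maeve: 22,500 each.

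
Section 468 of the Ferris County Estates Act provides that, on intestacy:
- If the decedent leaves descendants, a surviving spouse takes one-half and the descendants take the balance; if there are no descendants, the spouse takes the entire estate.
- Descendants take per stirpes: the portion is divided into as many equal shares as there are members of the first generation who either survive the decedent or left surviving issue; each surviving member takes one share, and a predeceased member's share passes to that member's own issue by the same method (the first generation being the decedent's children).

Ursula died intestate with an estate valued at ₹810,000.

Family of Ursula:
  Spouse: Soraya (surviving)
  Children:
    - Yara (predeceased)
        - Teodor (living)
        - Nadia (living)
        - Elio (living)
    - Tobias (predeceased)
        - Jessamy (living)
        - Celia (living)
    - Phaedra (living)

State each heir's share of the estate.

Soraya: ₹405,000; Teodor: ₹45,000; Nadia: ₹45,000; Elio: ₹45,000; Jessamy: ₹67,500; Celia: ₹67,500; Phaedra: ₹135,000

Soraya takes one-half of ₹810,000 = ₹405,000. The remaining ₹405,000 passes to the descendants.
The descendants' portion (₹405,000) is divided into 3 shares of ₹135,000: Phaedra takes ₹135,000; Yara's ₹135,000 share passes to Yara's issue; Tobias's ₹135,000 share passes to Tobias's issue.
Yara's share (₹135,000) is divided into 3 shares of ₹45,000: Teodor, Nadia, and Elio each take ₹45,000.
Tobias's share (₹135,000) is divided into 2 shares of ₹67,500: Jessamy and Celia each take ₹67,500.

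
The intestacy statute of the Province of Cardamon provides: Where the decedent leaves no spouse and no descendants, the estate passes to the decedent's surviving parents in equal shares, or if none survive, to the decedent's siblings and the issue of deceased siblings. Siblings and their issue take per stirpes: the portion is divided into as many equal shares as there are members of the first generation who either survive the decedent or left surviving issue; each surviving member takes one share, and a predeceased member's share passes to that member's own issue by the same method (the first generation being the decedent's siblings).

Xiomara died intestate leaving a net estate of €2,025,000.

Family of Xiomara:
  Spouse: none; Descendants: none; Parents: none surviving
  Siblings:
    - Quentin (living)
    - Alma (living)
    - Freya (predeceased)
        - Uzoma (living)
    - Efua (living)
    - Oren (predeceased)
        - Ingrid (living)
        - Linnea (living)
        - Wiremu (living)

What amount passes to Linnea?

The entire €2,025,000 passes to the siblings and their issue.
That amount (€2,025,000) is divided into 5 shares of €405,000: Quentin, Alma, and Efua each take €405,000; Freya's €405,000 share passes to Freya's issue; Oren's €405,000 share passes to Oren's issue.
Freya's share (€405,000) passes entirely to Uzoma.
Oren's share (€405,000) is divided into 3 shares of €135,000: Ingrid, Linnea, and Wiremu each take €135,000.

Linnea receives €135,000.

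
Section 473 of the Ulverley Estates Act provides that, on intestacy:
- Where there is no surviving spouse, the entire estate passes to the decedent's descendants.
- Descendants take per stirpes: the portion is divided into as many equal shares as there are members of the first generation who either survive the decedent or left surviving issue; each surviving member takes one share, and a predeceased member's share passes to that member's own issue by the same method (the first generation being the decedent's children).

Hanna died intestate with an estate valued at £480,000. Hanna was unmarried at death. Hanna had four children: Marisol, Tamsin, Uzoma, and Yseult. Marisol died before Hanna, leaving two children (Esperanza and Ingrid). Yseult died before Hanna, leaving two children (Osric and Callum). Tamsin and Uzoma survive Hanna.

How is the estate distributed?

Esperanza: £60,000; Ingrid: £60,000; Tamsin: £120,000; Uzoma: £120,000; Osric: £60,000; Callum: £60,000

The entire £480,000 passes to the descendants.
That amount (£480,000) is divided into 4 shares of £120,000: Tamsin and Uzoma each take £120,000; Marisol's £120,000 share passes to Marisol's issue; Yseult's £120,000 share passes to Yseult's issue.
Marisol's share (£120,000) is divided into 2 shares of £60,000: Esperanza and Ingrid each take £60,000.
Yseult's share (£120,000) is divided into 2 shares of £60,000: Osric and Callum each take £60,000.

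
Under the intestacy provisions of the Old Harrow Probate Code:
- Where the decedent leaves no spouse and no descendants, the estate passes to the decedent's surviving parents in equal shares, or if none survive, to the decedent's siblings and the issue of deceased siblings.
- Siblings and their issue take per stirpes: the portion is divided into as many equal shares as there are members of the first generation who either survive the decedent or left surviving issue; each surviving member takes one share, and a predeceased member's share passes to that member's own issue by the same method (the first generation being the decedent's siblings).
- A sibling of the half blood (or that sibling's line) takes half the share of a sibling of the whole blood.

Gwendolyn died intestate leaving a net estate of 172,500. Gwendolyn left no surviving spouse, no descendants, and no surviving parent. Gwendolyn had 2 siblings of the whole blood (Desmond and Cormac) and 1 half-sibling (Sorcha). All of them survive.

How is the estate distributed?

The entire 172,500 passes to the siblings and their issue.
Counting each half-blood sibling's line as half a unit, there are 5/2 units in 172,500, so one unit is 69,000. Whole-blood lines (Desmond and Cormac) take 69,000 each; half-blood lines (Sorcha) take 34,500 each.

Desmond: 69,000; Cormac: 69,000; Sorcha: 34,500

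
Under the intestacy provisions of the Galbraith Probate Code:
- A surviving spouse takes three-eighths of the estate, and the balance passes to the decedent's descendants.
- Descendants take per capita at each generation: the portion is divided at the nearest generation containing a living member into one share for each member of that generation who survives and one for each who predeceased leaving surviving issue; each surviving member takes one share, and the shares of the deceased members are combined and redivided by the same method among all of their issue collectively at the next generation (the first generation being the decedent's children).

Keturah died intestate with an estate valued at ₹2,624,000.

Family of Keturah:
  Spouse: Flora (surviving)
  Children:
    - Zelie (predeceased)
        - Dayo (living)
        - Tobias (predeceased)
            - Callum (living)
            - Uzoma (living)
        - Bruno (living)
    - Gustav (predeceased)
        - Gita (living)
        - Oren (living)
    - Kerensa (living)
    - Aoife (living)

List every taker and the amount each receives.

Flora: ₹984,000; Dayo: ₹164,000; Callum: ₹82,000; Uzoma: ₹82,000; Bruno: ₹164,000; Gita: ₹164,000; Oren: ₹164,000; Kerensa: ₹410,000; Aoife: ₹410,000

Flora takes three-eighths of ₹2,624,000 = ₹984,000. The remaining ₹1,640,000 passes to the descendants.
The descendants' portion (₹1,640,000) is divided at the children's generation into 4 shares of ₹410,000. Kerensa and Aoife each take ₹410,000. The 2 shares of the deceased (Zelie and Gustav) are combined into a pool of ₹820,000.
That pool (₹820,000) is divided at the grandchildren's generation into 5 shares of ₹164,000. Dayo, Bruno, Gita, and Oren each take ₹164,000. The remaining share for the deceased Tobias (₹164,000) is carried to the next generation.
That pool (₹164,000) is divided at the great-grandchildren's generation equally among Callum and Uzoma: ₹82,000 each.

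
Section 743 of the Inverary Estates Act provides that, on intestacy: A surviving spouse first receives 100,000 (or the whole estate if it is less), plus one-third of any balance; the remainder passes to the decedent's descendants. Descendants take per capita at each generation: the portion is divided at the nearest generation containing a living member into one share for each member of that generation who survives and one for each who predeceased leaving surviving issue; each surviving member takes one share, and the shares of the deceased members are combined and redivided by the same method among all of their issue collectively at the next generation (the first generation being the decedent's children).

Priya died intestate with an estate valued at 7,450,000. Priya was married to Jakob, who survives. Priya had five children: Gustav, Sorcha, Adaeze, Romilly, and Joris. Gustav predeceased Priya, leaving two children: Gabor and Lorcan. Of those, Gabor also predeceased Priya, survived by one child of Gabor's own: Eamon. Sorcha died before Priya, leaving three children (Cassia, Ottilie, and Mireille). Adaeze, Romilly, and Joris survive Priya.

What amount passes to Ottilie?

Jakob first takes 100,000, leaving a balance of 7,350,000. Jakob then takes one-third of the balance (2,450,000), for a total of 2,550,000. The remaining 4,900,000 passes to the descendants.
The descendants' portion (4,900,000) is divided at the children's generation into 5 shares of 980,000. Adaeze, Romilly, and Joris each take 980,000. The 2 shares of the deceased (Gustav and Sorcha) are combined into a pool of 1,960,000.
That pool (1,960,000) is divided at the grandchildren's generation into 5 shares of 392,000. Lorcan, Cassia, Ottilie, and Mireille each take 392,000. The remaining share for the deceased Gabor (392,000) is carried to the next generation.
That pool (392,000) passes entirely to Eamon, the sole taker at the great-grandchildren's generation.

Ottilie receives 392,000.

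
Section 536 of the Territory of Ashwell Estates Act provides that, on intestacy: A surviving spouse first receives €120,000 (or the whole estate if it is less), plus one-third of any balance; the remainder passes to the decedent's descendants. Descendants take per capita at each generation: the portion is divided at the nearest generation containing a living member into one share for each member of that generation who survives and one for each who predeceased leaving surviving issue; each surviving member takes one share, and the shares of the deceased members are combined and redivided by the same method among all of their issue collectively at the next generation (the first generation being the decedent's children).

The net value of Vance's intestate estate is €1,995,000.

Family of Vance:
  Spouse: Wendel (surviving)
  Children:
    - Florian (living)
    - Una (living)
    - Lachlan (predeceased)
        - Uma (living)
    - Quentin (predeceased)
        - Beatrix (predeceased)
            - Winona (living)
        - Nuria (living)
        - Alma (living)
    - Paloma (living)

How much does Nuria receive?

Wendel first takes €120,000, leaving a balance of €1,875,000. Wendel then takes one-third of the balance (€625,000), for a total of €745,000. The remaining €1,250,000 passes to the descendants.
The descendants' portion (€1,250,000) is divided at the children's generation into 5 shares of €250,000. Florian, Una, and Paloma each take €250,000. The 2 shares of the deceased (Lachlan and Quentin) are combined into a pool of €500,000.
That pool (€500,000) is divided at the grandchildren's generation into 4 shares of €125,000. Uma, Nuria, and Alma each take €125,000. The remaining share for the deceased Beatrix (€125,000) is carried to the next generation.
That pool (€125,000) passes entirely to Winona, the sole taker at the great-grandchildren's generation.

Nuria receives €125,000.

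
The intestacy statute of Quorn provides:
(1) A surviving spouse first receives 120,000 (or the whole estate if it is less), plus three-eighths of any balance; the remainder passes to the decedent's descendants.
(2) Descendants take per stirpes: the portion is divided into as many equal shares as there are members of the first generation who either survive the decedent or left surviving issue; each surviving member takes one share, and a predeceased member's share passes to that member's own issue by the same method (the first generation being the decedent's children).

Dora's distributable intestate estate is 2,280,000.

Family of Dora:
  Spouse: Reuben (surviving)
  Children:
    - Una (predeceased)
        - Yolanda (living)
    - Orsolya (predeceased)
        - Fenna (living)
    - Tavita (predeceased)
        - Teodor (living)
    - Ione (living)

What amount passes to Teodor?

Teodor receives 337,500.

Reuben first takes 120,000, leaving a balance of 2,160,000. Reuben then takes three-eighths of the balance (810,000), for a total of 930,000. The remaining 1,350,000 passes to the descendants.
The descendants' portion (1,350,000) is divided into 4 shares of 337,500: Ione takes 337,500; Una's 337,500 share passes to Una's issue; Orsolya's 337,500 share passes to Orsolya's issue; Tavita's 337,500 share passes to Tavita's issue.
Una's share (337,500) passes entirely to Yolanda.
Orsolya's share (337,500) passes entirely to Fenna.
Tavita's share (337,500) passes entirely to Teodor.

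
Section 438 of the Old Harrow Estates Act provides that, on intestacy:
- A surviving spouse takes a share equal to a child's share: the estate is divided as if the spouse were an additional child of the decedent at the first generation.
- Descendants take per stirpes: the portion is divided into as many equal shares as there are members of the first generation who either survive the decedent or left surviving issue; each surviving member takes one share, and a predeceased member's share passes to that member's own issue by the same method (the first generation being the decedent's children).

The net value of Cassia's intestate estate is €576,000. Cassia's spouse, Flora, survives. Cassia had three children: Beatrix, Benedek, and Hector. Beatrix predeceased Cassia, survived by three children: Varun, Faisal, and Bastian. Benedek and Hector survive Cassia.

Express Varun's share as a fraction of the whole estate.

The spouse counts as an additional share at the children's level, so there are 4 primary shares of €144,000. Flora takes one such share (€144,000).
The children's combined portion (€432,000) is divided into 3 shares of €144,000: Benedek and Hector each take €144,000; Beatrix's €144,000 share passes to Beatrix's issue.
Beatrix's share (€144,000) is divided into 3 shares of €48,000: Varun, Faisal, and Bastian each take €48,000.

Varun receives 1/12 of the estate.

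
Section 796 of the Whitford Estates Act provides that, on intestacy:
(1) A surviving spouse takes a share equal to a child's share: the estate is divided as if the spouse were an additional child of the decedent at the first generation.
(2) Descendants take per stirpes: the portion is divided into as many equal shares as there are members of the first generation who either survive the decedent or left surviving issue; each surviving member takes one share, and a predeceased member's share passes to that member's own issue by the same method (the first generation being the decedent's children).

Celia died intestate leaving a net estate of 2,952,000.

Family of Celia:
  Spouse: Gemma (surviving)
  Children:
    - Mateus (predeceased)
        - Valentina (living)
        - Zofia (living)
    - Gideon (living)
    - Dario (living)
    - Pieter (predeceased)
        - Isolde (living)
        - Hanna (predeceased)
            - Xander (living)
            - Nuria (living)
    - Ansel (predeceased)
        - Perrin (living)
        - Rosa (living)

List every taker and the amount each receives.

Gemma: 492,000; Valentina: 246,000; Zofia: 246,000; Gideon: 492,000; Dario: 492,000; Isolde: 246,000; Xander: 123,000; Nuria: 123,000; Perrin: 246,000; Rosa: 246,000

The spouse counts as an additional share at the children's level, so there are 6 primary shares of 492,000. Gemma takes one such share (492,000).
The children's combined portion (2,460,000) is divided into 5 shares of 492,000: Gideon and Dario each take 492,000; Mateus's 492,000 share passes to Mateus's issue; Pieter's 492,000 share passes to Pieter's issue; Ansel's 492,000 share passes to Ansel's issue.
Mateus's share (492,000) is divided into 2 shares of 246,000: Valentina and Zofia each take 246,000.
Pieter's share (492,000) is divided into 2 shares of 246,000: Isolde takes 246,000; Hanna's 246,000 share passes to Hanna's issue.
Hanna's share (246,000) is divided into 2 shares of 123,000: Xander and Nuria each take 123,000.
Ansel's share (492,000) is divided into 2 shares of 246,000: Perrin and Rosa each take 246,000.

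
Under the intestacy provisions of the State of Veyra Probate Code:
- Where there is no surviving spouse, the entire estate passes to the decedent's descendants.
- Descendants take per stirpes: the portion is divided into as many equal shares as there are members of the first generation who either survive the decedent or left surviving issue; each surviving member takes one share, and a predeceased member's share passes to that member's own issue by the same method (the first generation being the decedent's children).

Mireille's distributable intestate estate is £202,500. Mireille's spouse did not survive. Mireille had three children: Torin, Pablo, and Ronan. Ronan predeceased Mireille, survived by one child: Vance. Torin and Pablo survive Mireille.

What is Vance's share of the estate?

Vance receives £67,500.

The entire £202,500 passes to the descendants.
That amount (£202,500) is divided into 3 shares of £67,500: Torin and Pablo each take £67,500; Ronan's £67,500 share passes to Ronan's issue.
Ronan's share (£67,500) passes entirely to Vance.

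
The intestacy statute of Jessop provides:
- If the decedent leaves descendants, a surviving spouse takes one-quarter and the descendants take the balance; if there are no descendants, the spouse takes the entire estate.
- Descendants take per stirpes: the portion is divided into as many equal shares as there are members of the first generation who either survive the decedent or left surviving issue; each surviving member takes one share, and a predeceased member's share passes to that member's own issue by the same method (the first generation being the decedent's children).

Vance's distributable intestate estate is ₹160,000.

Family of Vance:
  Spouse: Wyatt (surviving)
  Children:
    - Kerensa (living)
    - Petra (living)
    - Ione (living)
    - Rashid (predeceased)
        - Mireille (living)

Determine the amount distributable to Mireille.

Mireille receives ₹30,000.

Wyatt takes one-quarter of ₹160,000 = ₹40,000. The remaining ₹120,000 passes to the descendants.
The descendants' portion (₹120,000) is divided into 4 shares of ₹30,000: Kerensa, Petra, and Ione each take ₹30,000; Rashid's ₹30,000 share passes to Rashid's issue.
Rashid's share (₹30,000) passes entirely to Mireille.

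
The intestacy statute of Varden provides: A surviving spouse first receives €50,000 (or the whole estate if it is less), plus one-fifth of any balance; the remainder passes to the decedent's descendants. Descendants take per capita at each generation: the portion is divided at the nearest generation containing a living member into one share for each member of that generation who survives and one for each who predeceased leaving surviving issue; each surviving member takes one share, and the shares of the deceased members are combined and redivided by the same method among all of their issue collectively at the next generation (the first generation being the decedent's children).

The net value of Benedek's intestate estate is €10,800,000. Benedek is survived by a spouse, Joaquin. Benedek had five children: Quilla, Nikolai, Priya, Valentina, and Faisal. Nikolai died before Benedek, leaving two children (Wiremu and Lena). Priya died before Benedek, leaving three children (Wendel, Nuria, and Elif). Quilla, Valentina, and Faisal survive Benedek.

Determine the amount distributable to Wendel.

Joaquin first takes €50,000, leaving a balance of €10,750,000. Joaquin then takes one-fifth of the balance (€2,150,000), for a total of €2,200,000. The remaining €8,600,000 passes to the descendants.
The descendants' portion (€8,600,000) is divided at the children's generation into 5 shares of €1,720,000. Quilla, Valentina, and Faisal each take €1,720,000. The 2 shares of the deceased (Nikolai and Priya) are combined into a pool of €3,440,000.
That pool (€3,440,000) is divided at the grandchildren's generation equally among Wiremu, Lena, Wendel, Nuria, and Elif: €688,000 each.

Wendel receives €688,000.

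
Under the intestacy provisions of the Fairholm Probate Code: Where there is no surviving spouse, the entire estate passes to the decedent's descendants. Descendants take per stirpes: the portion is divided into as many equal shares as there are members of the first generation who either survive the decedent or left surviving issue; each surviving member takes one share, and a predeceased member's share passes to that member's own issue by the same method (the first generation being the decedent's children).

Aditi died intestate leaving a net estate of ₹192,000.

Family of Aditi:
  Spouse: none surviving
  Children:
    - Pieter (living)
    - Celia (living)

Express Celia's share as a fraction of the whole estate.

The entire ₹192,000 passes to the descendants.
That amount (₹192,000) is divided into 2 shares of ₹96,000: Pieter and Celia each take ₹96,000.

Celia receives 1/2 of the estate.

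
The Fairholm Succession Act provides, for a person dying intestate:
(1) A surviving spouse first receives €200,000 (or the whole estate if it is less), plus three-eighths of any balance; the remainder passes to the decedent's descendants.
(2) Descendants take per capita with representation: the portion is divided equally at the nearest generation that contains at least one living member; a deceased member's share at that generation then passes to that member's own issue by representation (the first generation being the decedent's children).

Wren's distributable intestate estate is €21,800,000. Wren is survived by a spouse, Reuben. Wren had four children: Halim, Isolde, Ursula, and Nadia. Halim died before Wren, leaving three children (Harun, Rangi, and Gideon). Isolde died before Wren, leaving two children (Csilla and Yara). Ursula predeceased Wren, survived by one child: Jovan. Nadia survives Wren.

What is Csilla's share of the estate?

Reuben first takes €200,000, leaving a balance of €21,600,000. Reuben then takes three-eighths of the balance (€8,100,000), for a total of €8,300,000. The remaining €13,500,000 passes to the descendants.
The descendants' portion (€13,500,000) is divided into 4 shares of €3,375,000: Nadia takes €3,375,000; Halim's €3,375,000 share passes to Halim's issue; Isolde's €3,375,000 share passes to Isolde's issue; Ursula's €3,375,000 share passes to Ursula's issue.
Halim's share (€3,375,000) is divided into 3 shares of €1,125,000: Harun, Rangi, and Gideon each take €1,125,000.
Isolde's share (€3,375,000) is divided into 2 shares of €1,687,500: Csilla and Yara each take €1,687,500.
Ursula's share (€3,375,000) passes entirely to Jovan.

Csilla receives €1,687,500.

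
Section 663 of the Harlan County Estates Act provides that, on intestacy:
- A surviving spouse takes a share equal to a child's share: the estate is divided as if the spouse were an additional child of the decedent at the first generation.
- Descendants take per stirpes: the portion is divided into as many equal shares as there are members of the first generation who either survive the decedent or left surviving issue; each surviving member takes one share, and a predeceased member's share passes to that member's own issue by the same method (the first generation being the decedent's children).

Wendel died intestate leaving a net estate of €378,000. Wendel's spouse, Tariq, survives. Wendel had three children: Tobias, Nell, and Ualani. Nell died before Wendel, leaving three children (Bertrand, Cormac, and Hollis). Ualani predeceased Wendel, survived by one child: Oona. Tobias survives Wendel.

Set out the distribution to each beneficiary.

Tariq: €94,500; Tobias: €94,500; Bertrand: €31,500; Cormac: €31,500; Hollis: €31,500; Oona: €94,500

The spouse counts as an additional share at the children's level, so there are 4 primary shares of €94,500. Tariq takes one such share (€94,500).
The children's combined portion (€283,500) is divided into 3 shares of €94,500: Tobias takes €94,500; Nell's €94,500 share passes to Nell's issue; Ualani's €94,500 share passes to Ualani's issue.
Nell's share (€94,500) is divided into 3 shares of €31,500: Bertrand, Cormac, and Hollis each take €31,500.
Ualani's share (€94,500) passes entirely to Oona.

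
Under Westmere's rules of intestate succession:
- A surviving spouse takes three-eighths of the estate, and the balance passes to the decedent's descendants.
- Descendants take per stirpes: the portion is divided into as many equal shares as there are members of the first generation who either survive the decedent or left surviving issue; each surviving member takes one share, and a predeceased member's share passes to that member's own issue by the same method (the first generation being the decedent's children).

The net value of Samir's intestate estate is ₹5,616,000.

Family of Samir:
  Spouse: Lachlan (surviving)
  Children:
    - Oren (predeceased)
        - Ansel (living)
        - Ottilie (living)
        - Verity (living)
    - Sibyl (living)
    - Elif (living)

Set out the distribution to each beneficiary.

Lachlan: ₹2,106,000; Ansel: ₹390,000; Ottilie: ₹390,000; Verity: ₹390,000; Sibyl: ₹1,170,000; Elif: ₹1,170,000

Lachlan takes three-eighths of ₹5,616,000 = ₹2,106,000. The remaining ₹3,510,000 passes to the descendants.
The descendants' portion (₹3,510,000) is divided into 3 shares of ₹1,170,000: Sibyl and Elif each take ₹1,170,000; Oren's ₹1,170,000 share passes to Oren's issue.
Oren's share (₹1,170,000) is divided into 3 shares of ₹390,000: Ansel, Ottilie, and Verity each take ₹390,000.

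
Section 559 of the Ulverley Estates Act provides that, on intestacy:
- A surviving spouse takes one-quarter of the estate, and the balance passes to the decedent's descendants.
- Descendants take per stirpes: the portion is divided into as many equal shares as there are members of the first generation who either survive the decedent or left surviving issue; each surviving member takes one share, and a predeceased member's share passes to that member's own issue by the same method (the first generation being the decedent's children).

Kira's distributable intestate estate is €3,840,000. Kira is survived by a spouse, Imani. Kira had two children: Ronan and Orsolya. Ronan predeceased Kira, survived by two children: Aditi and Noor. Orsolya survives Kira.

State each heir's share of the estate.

Imani takes one-quarter of €3,840,000 = €960,000. The remaining €2,880,000 passes to the descendants.
The descendants' portion (€2,880,000) is divided into 2 shares of €1,440,000: Orsolya takes €1,440,000; Ronan's €1,440,000 share passes to Ronan's issue.
Ronan's share (€1,440,000) is divided into 2 shares of €720,000: Aditi and Noor each take €720,000.

Imani: €960,000; Aditi: €720,000; Noor: €720,000; Orsolya: €1,440,000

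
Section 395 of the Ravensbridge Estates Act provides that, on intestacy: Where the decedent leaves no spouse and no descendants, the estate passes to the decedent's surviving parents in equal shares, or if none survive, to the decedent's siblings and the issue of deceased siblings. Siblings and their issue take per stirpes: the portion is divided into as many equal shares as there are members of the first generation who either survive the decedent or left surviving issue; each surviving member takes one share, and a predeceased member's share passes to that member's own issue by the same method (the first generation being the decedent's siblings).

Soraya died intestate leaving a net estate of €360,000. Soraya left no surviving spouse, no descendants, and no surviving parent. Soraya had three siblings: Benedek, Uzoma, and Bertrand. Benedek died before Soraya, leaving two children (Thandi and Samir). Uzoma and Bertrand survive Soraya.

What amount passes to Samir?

Samir receives €60,000.

The entire €360,000 passes to the siblings and their issue.
That amount (€360,000) is divided into 3 shares of €120,000: Uzoma and Bertrand each take €120,000; Benedek's €120,000 share passes to Benedek's issue.
Benedek's share (€120,000) is divided into 2 shares of €60,000: Thandi and Samir each take €60,000.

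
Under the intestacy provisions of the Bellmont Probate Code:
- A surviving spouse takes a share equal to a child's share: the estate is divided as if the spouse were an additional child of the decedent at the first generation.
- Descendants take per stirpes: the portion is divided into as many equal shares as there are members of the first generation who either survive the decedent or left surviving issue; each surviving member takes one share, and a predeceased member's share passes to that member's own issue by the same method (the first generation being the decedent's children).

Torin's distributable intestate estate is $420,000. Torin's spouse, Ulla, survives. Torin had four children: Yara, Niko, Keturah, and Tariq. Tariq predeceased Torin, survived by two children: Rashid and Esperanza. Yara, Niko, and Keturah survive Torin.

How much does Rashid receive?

The spouse counts as an additional share at the children's level, so there are 5 primary shares of $84,000. Ulla takes one such share ($84,000).
The children's combined portion ($336,000) is divided into 4 shares of $84,000: Yara, Niko, and Keturah each take $84,000; Tariq's $84,000 share passes to Tariq's issue.
Tariq's share ($84,000) is divided into 2 shares of $42,000: Rashid and Esperanza each take $42,000.

Rashid receives $42,000.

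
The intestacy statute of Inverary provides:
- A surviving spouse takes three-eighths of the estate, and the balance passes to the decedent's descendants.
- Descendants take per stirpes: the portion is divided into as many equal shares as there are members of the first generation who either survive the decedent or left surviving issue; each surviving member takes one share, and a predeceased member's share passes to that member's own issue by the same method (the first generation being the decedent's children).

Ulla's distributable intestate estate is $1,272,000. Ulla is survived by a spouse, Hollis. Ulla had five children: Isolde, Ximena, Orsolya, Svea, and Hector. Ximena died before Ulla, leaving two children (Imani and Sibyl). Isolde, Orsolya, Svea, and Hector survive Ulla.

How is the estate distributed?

Hollis: $477,000; Isolde: $159,000; Imani: $79,500; Sibyl: $79,500; Orsolya: $159,000; Svea: $159,000; Hector: $159,000

Hollis takes three-eighths of $1,272,000 = $477,000. The remaining $795,000 passes to the descendants.
The descendants' portion ($795,000) is divided into 5 shares of $159,000: Isolde, Orsolya, Svea, and Hector each take $159,000; Ximena's $159,000 share passes to Ximena's issue.
Ximena's share ($159,000) is divided into 2 shares of $79,500: Imani and Sibyl each take $79,500.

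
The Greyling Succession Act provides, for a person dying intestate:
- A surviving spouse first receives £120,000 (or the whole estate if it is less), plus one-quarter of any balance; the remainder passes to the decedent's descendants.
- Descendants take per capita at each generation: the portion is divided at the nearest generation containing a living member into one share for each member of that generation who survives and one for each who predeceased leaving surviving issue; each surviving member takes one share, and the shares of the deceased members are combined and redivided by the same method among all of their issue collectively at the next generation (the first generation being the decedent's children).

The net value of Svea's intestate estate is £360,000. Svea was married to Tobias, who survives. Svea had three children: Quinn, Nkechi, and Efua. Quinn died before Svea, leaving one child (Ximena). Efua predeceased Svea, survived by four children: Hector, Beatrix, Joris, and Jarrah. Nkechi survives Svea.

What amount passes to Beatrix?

Tobias first takes £120,000, leaving a balance of £240,000. Tobias then takes one-quarter of the balance (£60,000), for a total of £180,000. The remaining £180,000 passes to the descendants.
The descendants' portion (£180,000) is divided at the children's generation into 3 shares of £60,000. Nkechi takes £60,000. The 2 shares of the deceased (Quinn and Efua) are combined into a pool of £120,000.
That pool (£120,000) is divided at the grandchildren's generation equally among Ximena, Hector, Beatrix, Joris, and Jarrah: £24,000 each.

Beatrix receives £24,000.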